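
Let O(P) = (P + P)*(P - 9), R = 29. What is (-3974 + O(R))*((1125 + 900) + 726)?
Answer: -7741314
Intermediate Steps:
O(P) = 2*P*(-9 + P) (O(P) = (2*P)*(-9 + P) = 2*P*(-9 + P))
(-3974 + O(R))*((1125 + 900) + 726) = (-3974 + 2*29*(-9 + 29))*((1125 + 900) + 726) = (-3974 + 2*29*20)*(2025 + 726) = (-3974 + 1160)*2751 = -2814*2751 = -7741314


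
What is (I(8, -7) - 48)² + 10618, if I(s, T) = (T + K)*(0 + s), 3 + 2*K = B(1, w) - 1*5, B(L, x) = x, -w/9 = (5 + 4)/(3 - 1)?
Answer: 99422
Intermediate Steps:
w = -81/2 (w = -9*(5 + 4)/(3 - 1) = -81/2 ≈ -40.500)
K = -97/4 (K = -3/2 + (-81/2 - 1*5)/2 = -3/2 + (-81/2 - 5)/2 = -3/2 + (½)*(-91/2) = -3/2 - 91/4 = -97/4 ≈ -24.250)
I(s, T) = s*(-97/4 + T) (I(s, T) = (T - 97/4)*(0 + s) = (-97/4 + T)*s = s*(-97/4 + T))
(I(8, -7) - 48)² + 10618 = ((¼)*8*(-97 + 4*(-7)) - 48)² + 10618 = ((¼)*8*(-97 - 28) - 48)² + 10618 = ((¼)*8*(-125) - 48)² + 10618 = (-250 - 48)² + 10618 = (-298)² + 10618 = 88804 + 10618 = 99422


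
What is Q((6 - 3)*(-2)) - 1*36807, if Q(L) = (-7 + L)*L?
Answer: -36729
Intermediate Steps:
Q(L) = L*(-7 + L)
Q((6 - 3)*(-2)) - 1*36807 = ((6 - 3)*(-2))*(-7 + (6 - 3)*(-2)) - 1*36807 = (3*(-2))*(-7 + 3*(-2)) - 36807 = -6*(-7 - 6) - 36807 = -6*(-13) - 36807 = 78 - 36807 = -36729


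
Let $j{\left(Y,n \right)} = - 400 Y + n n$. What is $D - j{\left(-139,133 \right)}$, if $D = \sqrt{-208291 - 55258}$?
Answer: $-73289 + i \sqrt{263549} \approx -73289.0 + 513.37 i$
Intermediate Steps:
$D = i \sqrt{263549}$ ($D = \sqrt{-263549} = i \sqrt{263549} \approx 513.37 i$)
$j{\left(Y,n \right)} = n^{2} - 400 Y$ ($j{\left(Y,n \right)} = - 400 Y + n^{2} = n^{2} - 400 Y$)
$D - j{\left(-139,133 \right)} = i \sqrt{263549} - \left(133^{2} - -55600\right) = i \sqrt{263549} - \left(17689 + 55600\right) = i \sqrt{263549} - 73289 = -73289 + i \sqrt{263549}$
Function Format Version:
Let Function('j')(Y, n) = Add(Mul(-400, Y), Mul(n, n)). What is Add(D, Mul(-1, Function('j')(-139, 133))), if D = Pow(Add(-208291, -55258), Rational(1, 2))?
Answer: Add(-73289, Mul(I, Pow(263549, Rational(1, 2)))) ≈ Add(-73289., Mul(513.37, I))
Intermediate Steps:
D = Mul(I, Pow(263549, Rational(1, 2))) (D = Pow(-263549, Rational(1, 2)) = Mul(I, Pow(263549, Rational(1, 2))) ≈ Mul(513.37, I))
Function('j')(Y, n) = Add(Pow(n, 2), Mul(-400, Y)) (Function('j')(Y, n) = Add(Mul(-400, Y), Pow(n, 2)) = Add(Pow(n, 2), Mul(-400, Y)))
Add(D, Mul(-1, Function('j')(-139, 133))) = Add(Mul(I, Pow(263549, Rational(1, 2))), Mul(-1, Add(Pow(133, 2), Mul(-400, -139)))) = Add(Mul(I, Pow(263549, Rational(1, 2))), Mul(-1, Add(17689, 55600))) = Add(Mul(I, Pow(263549, Rational(1, 2))), Mul(-1, 73289)) = Add(Mul(I, Pow(263549, Rational(1, 2))), -73289) = Add(-73289, Mul(I, Pow(263549, Rational(1, 2))))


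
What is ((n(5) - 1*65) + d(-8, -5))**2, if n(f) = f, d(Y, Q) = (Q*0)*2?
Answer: 3600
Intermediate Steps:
d(Y, Q) = 0 (d(Y, Q) = 0*2 = 0)
((n(5) - 1*65) + d(-8, -5))**2 = ((5 - 1*65) + 0)**2 = ((5 - 65) + 0)**2 = (-60 + 0)**2 = (-60)**2 = 3600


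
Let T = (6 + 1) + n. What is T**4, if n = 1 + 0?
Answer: 4096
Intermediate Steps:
n = 1
T = 8 (T = (6 + 1) + 1 = 7 + 1 = 8)
T**4 = 8**4 = 4096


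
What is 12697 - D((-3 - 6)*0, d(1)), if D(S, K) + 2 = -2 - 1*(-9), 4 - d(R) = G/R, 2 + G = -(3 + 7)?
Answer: 12692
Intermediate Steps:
G = -12 (G = -2 - (3 + 7) = -2 - 1*10 = -2 - 10 = -12)
d(R) = 4 + 12/R (d(R) = 4 - (-12)/R = 4 + 12/R)
D(S, K) = 5 (D(S, K) = -2 + (-2 - 1*(-9)) = -2 + (-2 + 9) = -2 + 7 = 5)
12697 - D((-3 - 6)*0, d(1)) = 12697 - 1*5 = 12697 - 5 = 12692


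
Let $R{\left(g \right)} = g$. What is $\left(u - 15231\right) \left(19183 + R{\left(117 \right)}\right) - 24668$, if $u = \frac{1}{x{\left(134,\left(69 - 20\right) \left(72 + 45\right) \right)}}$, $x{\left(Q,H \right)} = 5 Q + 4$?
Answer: $- \frac{99072250566}{337} \approx -2.9398 \cdot 10^{8}$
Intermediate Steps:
$x{\left(Q,H \right)} = 4 + 5 Q$
$u = \frac{1}{674}$ ($u = \frac{1}{4 + 5 \cdot 134} = \frac{1}{4 + 670} = \frac{1}{674} \approx 0.0014837$)
$\left(u - 15231\right) \left(19183 + R{\left(117 \right)}\right) - 24668 = \left(\frac{1}{674} - 15231\right) \left(19183 + 117\right) - 24668 = \left(- \frac{10265693}{674}\right) 19300 - 24668 = - \frac{99063937450}{337} - 24668 = - \frac{99072250566}{337}$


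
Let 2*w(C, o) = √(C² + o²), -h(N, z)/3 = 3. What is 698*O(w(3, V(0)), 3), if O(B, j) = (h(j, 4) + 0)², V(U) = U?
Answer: 56538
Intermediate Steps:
h(N, z) = -9 (h(N, z) = -3*3 = -9)
w(C, o) = √(C² + o²)/2
O(B, j) = 81 (O(B, j) = (-9 + 0)² = (-9)² = 81)
698*O(w(3, V(0)), 3) = 698*81 = 56538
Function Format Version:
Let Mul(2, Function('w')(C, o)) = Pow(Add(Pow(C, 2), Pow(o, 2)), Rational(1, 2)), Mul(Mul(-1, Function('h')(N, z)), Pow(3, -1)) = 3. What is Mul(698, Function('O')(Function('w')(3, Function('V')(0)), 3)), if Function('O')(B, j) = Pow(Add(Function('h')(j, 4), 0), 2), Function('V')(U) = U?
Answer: 56538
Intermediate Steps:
Function('h')(N, z) = -9 (Function('h')(N, z) = Mul(-3, 3) = -9)
Function('w')(C, o) = Mul(Rational(1, 2), Pow(Add(Pow(C, 2), Pow(o, 2)), Rational(1, 2)))
Function('O')(B, j) = 81 (Function('O')(B, j) = Pow(Add(-9, 0), 2) = Pow(-9, 2) = 81)
Mul(698, Function('O')(Function('w')(3, Function('V')(0)), 3)) = Mul(698, 81) = 56538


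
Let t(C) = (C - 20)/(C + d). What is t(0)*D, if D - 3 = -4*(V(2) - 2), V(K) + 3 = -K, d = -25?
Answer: 124/5 ≈ 24.800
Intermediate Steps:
V(K) = -3 - K
D = 31 (D = 3 - 4*((-3 - 1*2) - 2) = 3 - 4*((-3 - 2) - 2) = 3 - 4*(-5 - 2) = 3 - 4*(-7) = 3 + 28 = 31)
t(C) = (-20 + C)/(-25 + C) (t(C) = (C - 20)/(C - 25) = (-20 + C)/(-25 + C))
t(0)*D = ((-20 + 0)/(-25 + 0))*31 = (-20/(-25))*31 = -1/25*(-20)*31 = (⅘)*31 = 124/5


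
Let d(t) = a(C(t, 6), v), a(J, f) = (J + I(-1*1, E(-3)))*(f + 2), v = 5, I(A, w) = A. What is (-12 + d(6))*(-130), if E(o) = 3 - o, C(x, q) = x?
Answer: -2990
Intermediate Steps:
a(J, f) = (-1 + J)*(2 + f) (a(J, f) = (J - 1*1)*(f + 2) = (J - 1)*(2 + f) = (-1 + J)*(2 + f))
d(t) = -7 + 7*t (d(t) = -2 - 1*5 + 2*t + t*5 = -2 - 5 + 2*t + 5*t = -7 + 7*t)
(-12 + d(6))*(-130) = (-12 + (-7 + 7*6))*(-130) = (-12 + (-7 + 42))*(-130) = (-12 + 35)*(-130) = 23*(-130) = -2990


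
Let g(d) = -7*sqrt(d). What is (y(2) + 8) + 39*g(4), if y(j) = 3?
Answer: -535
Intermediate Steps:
(y(2) + 8) + 39*g(4) = (3 + 8) + 39*(-7*sqrt(4)) = 11 + 39*(-7*2) = 11 + 39*(-14) = 11 - 546 = -535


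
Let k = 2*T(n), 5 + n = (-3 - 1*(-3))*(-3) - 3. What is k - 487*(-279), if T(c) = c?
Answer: 135857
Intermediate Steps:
n = -8 (n = -5 + ((-3 - 1*(-3))*(-3) - 3) = -5 + ((-3 + 3)*(-3) - 3) = -5 + (0*(-3) - 3) = -5 + (0 - 3) = -5 - 3 = -8)
k = -16 (k = 2*(-8) = -16)
k - 487*(-279) = -16 - 487*(-279) = -16 + 135873 = 135857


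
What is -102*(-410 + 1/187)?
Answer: 460014/11 ≈ 41819.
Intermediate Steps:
-102*(-410 + 1/187) = -102*(-76669/187) = 460014/11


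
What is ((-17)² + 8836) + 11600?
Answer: 20725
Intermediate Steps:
((-17)² + 8836) + 11600 = (289 + 8836) + 11600 = 9125 + 11600 = 20725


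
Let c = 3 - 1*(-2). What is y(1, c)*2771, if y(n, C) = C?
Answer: 13855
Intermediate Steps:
c = 5 (c = 3 + 2 = 5)
y(1, c)*2771 = 5*2771 = 13855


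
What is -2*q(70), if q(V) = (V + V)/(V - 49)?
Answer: -40/3 ≈ -13.333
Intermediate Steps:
q(V) = 2*V/(-49 + V) (q(V) = (2*V)/(-49 + V) = 2*V/(-49 + V))
-2*q(70) = -4*70/(-49 + 70) = -4*70/21 = -2*20/3 = -40/3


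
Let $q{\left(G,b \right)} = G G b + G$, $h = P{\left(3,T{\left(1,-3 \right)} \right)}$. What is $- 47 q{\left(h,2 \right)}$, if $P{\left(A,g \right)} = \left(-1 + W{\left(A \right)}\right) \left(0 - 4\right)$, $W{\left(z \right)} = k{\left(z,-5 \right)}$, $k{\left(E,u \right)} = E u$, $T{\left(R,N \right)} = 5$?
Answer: $-388032$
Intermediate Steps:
$W{\left(z \right)} = - 5 z$ ($W{\left(z \right)} = z \left(-5\right) = - 5 z$)
$P{\left(A,g \right)} = 4 + 20 A$ ($P{\left(A,g \right)} = \left(-1 - 5 A\right) \left(0 - 4\right) = \left(-1 - 5 A\right) \left(-4\right) = 4 + 20 A$)
$h = 64$ ($h = 4 + 20 \cdot 3 = 4 + 60 = 64$)
$q{\left(G,b \right)} = G + b G^{2}$ ($q{\left(G,b \right)} = G^{2} b + G = b G^{2} + G = G + b G^{2}$)
$- 47 q{\left(h,2 \right)} = - 47 \cdot 64 \left(1 + 64 \cdot 2\right) = - 47 \cdot 64 \left(1 + 128\right) = - 47 \cdot 64 \cdot 129 = \left(-47\right) 8256 = -388032$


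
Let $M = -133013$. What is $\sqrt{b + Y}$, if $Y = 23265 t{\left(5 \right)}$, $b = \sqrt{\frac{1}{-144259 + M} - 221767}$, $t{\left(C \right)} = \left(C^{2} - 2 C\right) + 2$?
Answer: $\frac{\sqrt{211155071274180 + 57765 i \sqrt{18943771306870}}}{23106} \approx 628.89 + 0.37441 i$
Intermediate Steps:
$t{\left(C \right)} = 2 + C^{2} - 2 C$
$b = \frac{5 i \sqrt{18943771306870}}{46212}$ ($b = \sqrt{\frac{1}{-144259 - 133013} - 221767} = \sqrt{\frac{1}{-277272} - 221767} = \sqrt{- \frac{1}{277272} - 221767} = \sqrt{- \frac{61489779625}{277272}} = \frac{5 i \sqrt{18943771306870}}{46212} \approx 470.92 i$)
$Y = 395505$ ($Y = 23265 \left(2 + 5^{2} - 10\right) = 23265 \left(2 + 25 - 10\right) = 23265 \cdot 17 = 395505$)
$\sqrt{b + Y} = \sqrt{\frac{5 i \sqrt{18943771306870}}{46212} + 395505} = \sqrt{395505 + \frac{5 i \sqrt{18943771306870}}{46212}}$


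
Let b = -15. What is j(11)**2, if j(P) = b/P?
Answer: 225/121 ≈ 1.8595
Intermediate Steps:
j(P) = -15/P
j(11)**2 = (-15/11)**2 = 225/121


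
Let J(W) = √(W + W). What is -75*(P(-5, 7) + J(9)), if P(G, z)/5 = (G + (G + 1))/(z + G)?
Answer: 3375/2 - 225*√2 ≈ 1369.3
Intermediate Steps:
P(G, z) = 5*(1 + 2*G)/(G + z) (P(G, z) = 5*((G + (G + 1))/(z + G)) = 5*((G + (1 + G))/(G + z)) = 5*((1 + 2*G)/(G + z)) = 5*(1 + 2*G)/(G + z))
J(W) = √2*√W (J(W) = √(2*W) = √2*√W)
-75*(P(-5, 7) + J(9)) = -75*(5*(1 + 2*(-5))/(-5 + 7) + √2*√9) = -75*(5*(1 - 10)/2 + √2*3) = -75*(5*(½)*(-9) + 3*√2) = -75*(-45/2 + 3*√2) = 3375/2 - 225*√2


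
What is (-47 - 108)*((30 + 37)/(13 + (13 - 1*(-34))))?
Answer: -2077/12 ≈ -173.08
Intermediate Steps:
(-47 - 108)*((30 + 37)/(13 + (13 - 1*(-34)))) = -10385/(13 + (13 + 34)) = -10385/(13 + 47) = -10385/60 = -155*67/60 = -2077/12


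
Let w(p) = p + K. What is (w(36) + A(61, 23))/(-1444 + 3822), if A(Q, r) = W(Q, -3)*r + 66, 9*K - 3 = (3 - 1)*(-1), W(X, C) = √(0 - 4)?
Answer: 919/21402 + 23*I/1189 ≈ 0.04294 + 0.019344*I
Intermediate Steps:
W(X, C) = 2*I (W(X, C) = √(-4) = 2*I)
K = ⅑ (K = ⅓ + ((3 - 1)*(-1))/9 = ⅓ + (2*(-1))/9 = ⅓ + (⅑)*(-2) = ⅓ - 2/9 = ⅑ ≈ 0.11111)
w(p) = ⅑ + p (w(p) = p + ⅑ = ⅑ + p)
A(Q, r) = 66 + 2*I*r (A(Q, r) = (2*I)*r + 66 = 2*I*r + 66 = 66 + 2*I*r)
(w(36) + A(61, 23))/(-1444 + 3822) = ((⅑ + 36) + (66 + 2*I*23))/(-1444 + 3822) = (325/9 + (66 + 46*I))/2378 = (919/9 + 46*I)*(1/2378) = 919/21402 + 23*I/1189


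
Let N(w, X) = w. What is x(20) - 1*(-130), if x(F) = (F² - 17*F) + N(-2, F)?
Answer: 188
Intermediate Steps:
x(F) = -2 + F² - 17*F (x(F) = (F² - 17*F) - 2 = -2 + F² - 17*F)
x(20) - 1*(-130) = (-2 + 20² - 17*20) - 1*(-130) = (-2 + 400 - 340) + 130 = 58 + 130 = 188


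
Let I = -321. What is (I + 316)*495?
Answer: -2475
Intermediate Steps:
(I + 316)*495 = (-321 + 316)*495 = -5*495 = -2475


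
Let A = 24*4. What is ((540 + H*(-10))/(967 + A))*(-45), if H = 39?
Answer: -6750/1063 ≈ -6.3500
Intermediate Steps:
A = 96
((540 + H*(-10))/(967 + A))*(-45) = ((540 + 39*(-10))/(967 + 96))*(-45) = ((540 - 390)/1063)*(-45) = (150*(1/1063))*(-45) = (150/1063)*(-45) = -6750/1063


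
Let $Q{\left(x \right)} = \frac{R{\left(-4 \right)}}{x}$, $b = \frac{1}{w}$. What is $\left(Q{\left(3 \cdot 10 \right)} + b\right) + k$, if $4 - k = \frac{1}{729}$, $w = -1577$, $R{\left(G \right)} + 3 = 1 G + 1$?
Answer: $\frac{21831497}{5748165} \approx 3.798$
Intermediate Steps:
$R{\left(G \right)} = -2 + G$ ($R{\left(G \right)} = -3 + \left(1 G + 1\right) = -3 + \left(G + 1\right) = -3 + \left(1 + G\right) = -2 + G$)
$k = \frac{2915}{729}$ ($k = 4 - \frac{1}{729} = \frac{2915}{729} \approx 3.9986$)
$b = - \frac{1}{1577}$ ($b = \frac{1}{-1577} = - \frac{1}{1577} \approx -0.00063412$)
$Q{\left(x \right)} = - \frac{6}{x}$ ($Q{\left(x \right)} = \frac{-2 - 4}{x} = - \frac{6}{x}$)
$\left(Q{\left(3 \cdot 10 \right)} + b\right) + k = \left(- \frac{6}{3 \cdot 10} - \frac{1}{1577}\right) + \frac{2915}{729} = \left(- \frac{6}{30} - \frac{1}{1577}\right) + \frac{2915}{729} = \left(\left(-6\right) \frac{1}{30} - \frac{1}{1577}\right) + \frac{2915}{729} = \left(- \frac{1}{5} - \frac{1}{1577}\right) + \frac{2915}{729} = - \frac{1582}{7885} + \frac{2915}{729} = \frac{21831497}{5748165}$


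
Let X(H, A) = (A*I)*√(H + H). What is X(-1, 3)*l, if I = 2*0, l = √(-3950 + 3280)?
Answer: 0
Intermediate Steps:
l = I*√670 (l = √(-670) = I*√670 ≈ 25.884*I)
I = 0
X(H, A) = 0 (X(H, A) = (A*0)*√(H + H) = 0*√(2*H) = 0*(√2*√H) = 0)
X(-1, 3)*l = 0*(I*√670) = 0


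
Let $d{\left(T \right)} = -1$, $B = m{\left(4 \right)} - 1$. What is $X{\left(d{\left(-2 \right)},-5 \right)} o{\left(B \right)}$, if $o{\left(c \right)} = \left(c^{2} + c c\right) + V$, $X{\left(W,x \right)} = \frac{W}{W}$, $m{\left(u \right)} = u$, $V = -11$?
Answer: $7$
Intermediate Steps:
$B = 3$ ($B = 4 - 1 = 3$)
$X{\left(W,x \right)} = 1$
$o{\left(c \right)} = -11 + 2 c^{2}$ ($o{\left(c \right)} = \left(c^{2} + c c\right) - 11 = \left(c^{2} + c^{2}\right) - 11 = 2 c^{2} - 11 = -11 + 2 c^{2}$)
$X{\left(d{\left(-2 \right)},-5 \right)} o{\left(B \right)} = 1 \left(-11 + 2 \cdot 3^{2}\right) = 1 \left(-11 + 2 \cdot 9\right) = 1 \left(-11 + 18\right) = 1 \cdot 7 = 7$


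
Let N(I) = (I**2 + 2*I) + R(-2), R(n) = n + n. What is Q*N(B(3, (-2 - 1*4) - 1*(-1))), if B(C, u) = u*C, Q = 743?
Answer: 141913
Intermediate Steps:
B(C, u) = C*u
R(n) = 2*n
N(I) = -4 + I**2 + 2*I (N(I) = (I**2 + 2*I) + 2*(-2) = (I**2 + 2*I) - 4 = -4 + I**2 + 2*I)
Q*N(B(3, (-2 - 1*4) - 1*(-1))) = 743*(-4 + (3*((-2 - 1*4) - 1*(-1)))**2 + 2*(3*((-2 - 1*4) - 1*(-1)))) = 743*(-4 + (3*((-2 - 4) + 1))**2 + 2*(3*((-2 - 4) + 1))) = 743*(-4 + (3*(-6 + 1))**2 + 2*(3*(-6 + 1))) = 743*(-4 + (3*(-5))**2 + 2*(3*(-5))) = 743*(-4 + (-15)**2 + 2*(-15)) = 743*(-4 + 225 - 30) = 743*191 = 141913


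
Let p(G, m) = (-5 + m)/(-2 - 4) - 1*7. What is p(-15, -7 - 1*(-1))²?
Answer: 961/36 ≈ 26.694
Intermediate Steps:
p(G, m) = -37/6 - m/6 (p(G, m) = (-5 + m)/(-6) - 7 = (-5 + m)*(-⅙) - 7 = (⅚ - m/6) - 7 = -37/6 - m/6)
p(-15, -7 - 1*(-1))² = (-37/6 - (-7 - 1*(-1))/6)² = (-37/6 - (-7 + 1)/6)² = (-37/6 - ⅙*(-6))² = (-37/6 + 1)² = (-31/6)² = 961/36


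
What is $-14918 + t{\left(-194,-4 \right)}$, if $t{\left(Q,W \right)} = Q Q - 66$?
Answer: $22652$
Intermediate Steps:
$t{\left(Q,W \right)} = -66 + Q^{2}$ ($t{\left(Q,W \right)} = Q^{2} - 66 = -66 + Q^{2}$)
$-14918 + t{\left(-194,-4 \right)} = -14918 - \left(66 - \left(-194\right)^{2}\right) = -14918 + \left(-66 + 37636\right) = -14918 + 37570 = 22652$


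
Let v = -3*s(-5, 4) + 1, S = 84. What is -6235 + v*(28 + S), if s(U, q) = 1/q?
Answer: -6207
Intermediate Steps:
v = 1/4 (v = -3/4 + 1 = 1/4 ≈ 0.25000)
-6235 + v*(28 + S) = -6235 + (28 + 84)/4 = -6235 + (1/4)*112 = -6235 + 28 = -6207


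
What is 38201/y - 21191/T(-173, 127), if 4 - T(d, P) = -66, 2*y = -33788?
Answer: -90168706/295645 ≈ -304.99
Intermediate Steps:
y = -16894 (y = (½)*(-33788) = -16894)
T(d, P) = 70 (T(d, P) = 4 - 1*(-66) = 4 + 66 = 70)
38201/y - 21191/T(-173, 127) = 38201/(-16894) - 21191/70 = 38201*(-1/16894) - 21191*1/70 = -38201/16894 - 21191/70 = -90168706/295645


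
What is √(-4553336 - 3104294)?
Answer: I*√7657630 ≈ 2767.2*I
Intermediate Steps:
√(-4553336 - 3104294) = √(-7657630) = I*√7657630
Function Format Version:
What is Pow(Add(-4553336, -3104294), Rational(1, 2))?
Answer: Mul(I, Pow(7657630, Rational(1, 2))) ≈ Mul(2767.2, I)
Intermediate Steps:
Pow(Add(-4553336, -3104294), Rational(1, 2)) = Pow(-7657630, Rational(1, 2)) = Mul(I, Pow(7657630, Rational(1, 2)))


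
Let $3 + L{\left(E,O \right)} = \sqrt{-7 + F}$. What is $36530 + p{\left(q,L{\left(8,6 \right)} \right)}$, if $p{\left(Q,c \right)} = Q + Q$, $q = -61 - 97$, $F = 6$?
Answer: $36214$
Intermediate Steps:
$L{\left(E,O \right)} = -3 + i$ ($L{\left(E,O \right)} = -3 + \sqrt{-7 + 6} = -3 + \sqrt{-1} = -3 + i$)
$q = -158$
$p{\left(Q,c \right)} = 2 Q$
$36530 + p{\left(q,L{\left(8,6 \right)} \right)} = 36530 + 2 \left(-158\right) = 36530 - 316 = 36214$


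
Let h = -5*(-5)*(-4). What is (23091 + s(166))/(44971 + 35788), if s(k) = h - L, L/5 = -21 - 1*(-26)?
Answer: 22966/80759 ≈ 0.28438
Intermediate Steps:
L = 25 (L = 5*(-21 - 1*(-26)) = 5*(-21 + 26) = 5*5 = 25)
h = -100 (h = 25*(-4) = -100)
s(k) = -125 (s(k) = -100 - 1*25 = -100 - 25 = -125)
(23091 + s(166))/(44971 + 35788) = (23091 - 125)/(44971 + 35788) = 22966/80759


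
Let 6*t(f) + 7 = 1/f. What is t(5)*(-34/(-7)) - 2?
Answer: -788/105 ≈ -7.5048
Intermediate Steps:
t(f) = -7/6 + 1/(6*f) (t(f) = -7/6 + (1/f)/6 = -7/6 + 1/(6*f))
t(5)*(-34/(-7)) - 2 = ((⅙)*(1 - 7*5)/5)*(-34/(-7)) - 2 = ((⅙)*(⅕)*(1 - 35))*(-34*(-⅐)) - 2 = ((⅙)*(⅕)*(-34))*(34/7) - 2 = -17/15*34/7 - 2 = -578/105 - 2 = -788/105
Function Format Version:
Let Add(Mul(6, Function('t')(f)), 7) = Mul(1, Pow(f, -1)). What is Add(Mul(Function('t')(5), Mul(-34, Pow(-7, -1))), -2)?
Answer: Rational(-788, 105) ≈ -7.5048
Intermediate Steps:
Function('t')(f) = Add(Rational(-7, 6), Mul(Rational(1, 6), Pow(f, -1))) (Function('t')(f) = Add(Rational(-7, 6), Mul(Rational(1, 6), Mul(1, Pow(f, -1)))) = Add(Rational(-7, 6), Mul(Rational(1, 6), Pow(f, -1))))
Add(Mul(Function('t')(5), Mul(-34, Pow(-7, -1))), -2) = Add(Mul(Mul(Rational(1, 6), Pow(5, -1), Add(1, Mul(-7, 5))), Mul(-34, Pow(-7, -1))), -2) = Add(Mul(Mul(Rational(1, 6), Rational(1, 5), Add(1, -35)), Mul(-34, Rational(-1, 7))), -2) = Add(Mul(Mul(Rational(1, 6), Rational(1, 5), -34), Rational(34, 7)), -2) = Add(Mul(Rational(-17, 15), Rational(34, 7)), -2) = Add(Rational(-578, 105), -2) = Rational(-788, 105)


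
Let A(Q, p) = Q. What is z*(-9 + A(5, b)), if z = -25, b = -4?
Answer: 100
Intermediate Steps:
z*(-9 + A(5, b)) = -25*(-9 + 5) = -25*(-4) = 100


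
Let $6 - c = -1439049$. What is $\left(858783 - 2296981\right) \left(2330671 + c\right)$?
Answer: $-5421612393748$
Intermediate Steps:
$c = 1439055$ ($c = 6 - -1439049 = 6 + 1439049 = 1439055$)
$\left(858783 - 2296981\right) \left(2330671 + c\right) = \left(858783 - 2296981\right) \left(2330671 + 1439055\right) = \left(-1438198\right) 3769726 = -5421612393748$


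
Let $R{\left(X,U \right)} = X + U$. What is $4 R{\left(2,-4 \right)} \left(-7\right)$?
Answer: $56$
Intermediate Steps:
$R{\left(X,U \right)} = U + X$
$4 R{\left(2,-4 \right)} \left(-7\right) = 4 \left(-4 + 2\right) \left(-7\right) = 4 \left(-2\right) \left(-7\right) = \left(-8\right) \left(-7\right) = 56$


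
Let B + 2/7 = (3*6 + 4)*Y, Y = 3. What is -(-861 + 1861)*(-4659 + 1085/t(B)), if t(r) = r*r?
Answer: 4928956175/1058 ≈ 4.6588e+6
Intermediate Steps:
B = 460/7 (B = -2/7 + (3*6 + 4)*3 = -2/7 + (18 + 4)*3 = -2/7 + 22*3 = -2/7 + 66 = 460/7 ≈ 65.714)
t(r) = r**2
-(-861 + 1861)*(-4659 + 1085/t(B)) = -(-861 + 1861)*(-4659 + 1085/((460/7)**2)) = -1000*(-4659 + 1085/(211600/49)) = -1000*(-4659 + 1085*(49/211600)) = -1000*(-4659 + 10633/42320) = -1000*(-197158247)/42320 = -1*(-4928956175/1058) = 4928956175/1058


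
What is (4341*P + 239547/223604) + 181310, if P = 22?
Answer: 61896509995/223604 ≈ 2.7681e+5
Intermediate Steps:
(4341*P + 239547/223604) + 181310 = (4341*22 + 239547/223604) + 181310 = (95502 + 239547*(1/223604)) + 181310 = (95502 + 239547/223604) + 181310 = 21354868755/223604 + 181310 = 61896509995/223604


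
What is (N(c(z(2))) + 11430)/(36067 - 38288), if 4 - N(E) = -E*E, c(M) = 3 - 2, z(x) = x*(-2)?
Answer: -11435/2221 ≈ -5.1486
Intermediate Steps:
z(x) = -2*x
c(M) = 1
N(E) = 4 + E**2 (N(E) = 4 - (-1)*E*E = 4 - (-1)*E**2 = 4 + E**2)
(N(c(z(2))) + 11430)/(36067 - 38288) = ((4 + 1**2) + 11430)/(36067 - 38288) = ((4 + 1) + 11430)/(-2221) = (5 + 11430)*(-1/2221) = 11435*(-1/2221) = -11435/2221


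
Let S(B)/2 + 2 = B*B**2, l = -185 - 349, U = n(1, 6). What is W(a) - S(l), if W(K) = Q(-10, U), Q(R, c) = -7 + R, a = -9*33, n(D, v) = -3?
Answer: 304546595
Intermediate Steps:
U = -3
l = -534
a = -297
W(K) = -17 (W(K) = -7 - 10 = -17)
S(B) = -4 + 2*B**3 (S(B) = -4 + 2*(B*B**2) = -4 + 2*B**3)
W(a) - S(l) = -17 - (-4 + 2*(-534)**3) = -17 - (-4 + 2*(-152273304)) = -17 - (-4 - 304546608) = -17 - 1*(-304546612) = -17 + 304546612 = 304546595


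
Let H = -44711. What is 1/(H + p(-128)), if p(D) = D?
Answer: -1/44839 ≈ -2.2302e-5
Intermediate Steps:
1/(H + p(-128)) = 1/(-44711 - 128) = 1/(-44839) = -1/44839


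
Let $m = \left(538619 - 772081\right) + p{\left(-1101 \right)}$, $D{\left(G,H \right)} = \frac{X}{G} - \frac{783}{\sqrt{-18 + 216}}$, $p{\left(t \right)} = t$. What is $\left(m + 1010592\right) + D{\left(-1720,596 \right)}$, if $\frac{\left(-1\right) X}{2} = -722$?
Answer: $\frac{333692109}{430} - \frac{261 \sqrt{22}}{22} \approx 7.7597 \cdot 10^{5}$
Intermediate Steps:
$X = 1444$ ($X = \left(-2\right) \left(-722\right) = 1444$)
$D{\left(G,H \right)} = \frac{1444}{G} - \frac{261 \sqrt{22}}{22}$ ($D{\left(G,H \right)} = \frac{1444}{G} - \frac{783}{\sqrt{-18 + 216}} = \frac{1444}{G} - \frac{783}{\sqrt{198}} = \frac{1444}{G} - \frac{783}{3 \sqrt{22}} = \frac{1444}{G} - 783 \frac{\sqrt{22}}{66} = \frac{1444}{G} - \frac{261 \sqrt{22}}{22}$)
$m = -234563$ ($m = \left(538619 - 772081\right) - 1101 = -233462 - 1101 = -234563$)
$\left(m + 1010592\right) + D{\left(-1720,596 \right)} = \left(-234563 + 1010592\right) + \left(\frac{1444}{-1720} - \frac{261 \sqrt{22}}{22}\right) = 776029 + \left(1444 \left(- \frac{1}{1720}\right) - \frac{261 \sqrt{22}}{22}\right) = 776029 - \left(\frac{361}{430} + \frac{261 \sqrt{22}}{22}\right) = \frac{333692109}{430} - \frac{261 \sqrt{22}}{22}$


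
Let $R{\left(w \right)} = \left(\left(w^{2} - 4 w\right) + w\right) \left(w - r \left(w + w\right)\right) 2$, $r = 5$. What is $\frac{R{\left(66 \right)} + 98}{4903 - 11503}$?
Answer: $\frac{2469803}{3300} \approx 748.42$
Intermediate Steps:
$R{\left(w \right)} = - 18 w \left(w^{2} - 3 w\right)$ ($R{\left(w \right)} = \left(\left(w^{2} - 4 w\right) + w\right) \left(w - 5 \left(w + w\right)\right) 2 = \left(w^{2} - 3 w\right) \left(w - 5 \cdot 2 w\right) 2 = \left(w^{2} - 3 w\right) \left(w - 10 w\right) 2 = \left(w^{2} - 3 w\right) \left(- 9 w\right) 2 = - 9 w \left(w^{2} - 3 w\right) 2 = - 18 w \left(w^{2} - 3 w\right)$)
$\frac{R{\left(66 \right)} + 98}{4903 - 11503} = \frac{18 \cdot 66^{2} \left(3 - 66\right) + 98}{4903 - 11503} = \frac{18 \cdot 4356 \left(3 - 66\right) + 98}{-6600} = \left(18 \cdot 4356 \left(-63\right) + 98\right) \left(- \frac{1}{6600}\right) = \left(-4939704 + 98\right) \left(- \frac{1}{6600}\right) = \left(-4939606\right) \left(- \frac{1}{6600}\right) = \frac{2469803}{3300}$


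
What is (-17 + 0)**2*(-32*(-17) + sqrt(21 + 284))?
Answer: 157216 + 289*sqrt(305) ≈ 1.6226e+5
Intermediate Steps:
(-17 + 0)**2*(-32*(-17) + sqrt(21 + 284)) = (-17)**2*(544 + sqrt(305)) = 289*(544 + sqrt(305)) = 157216 + 289*sqrt(305)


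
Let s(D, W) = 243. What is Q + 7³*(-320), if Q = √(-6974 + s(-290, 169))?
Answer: -109760 + I*√6731 ≈ -1.0976e+5 + 82.043*I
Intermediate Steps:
Q = I*√6731 (Q = √(-6974 + 243) = √(-6731) = I*√6731 ≈ 82.043*I)
Q + 7³*(-320) = I*√6731 + 7³*(-320) = I*√6731 + 343*(-320) = I*√6731 - 109760 = -109760 + I*√6731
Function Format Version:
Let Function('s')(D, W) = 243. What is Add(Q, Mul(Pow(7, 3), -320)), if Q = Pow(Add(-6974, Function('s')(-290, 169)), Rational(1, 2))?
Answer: Add(-109760, Mul(I, Pow(6731, Rational(1, 2)))) ≈ Add(-1.0976e+5, Mul(82.043, I))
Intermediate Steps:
Q = Mul(I, Pow(6731, Rational(1, 2))) (Q = Pow(Add(-6974, 243), Rational(1, 2)) = Pow(-6731, Rational(1, 2)) = Mul(I, Pow(6731, Rational(1, 2))) ≈ Mul(82.043, I))
Add(Q, Mul(Pow(7, 3), -320)) = Add(Mul(I, Pow(6731, Rational(1, 2))), Mul(Pow(7, 3), -320)) = Add(Mul(I, Pow(6731, Rational(1, 2))), Mul(343, -320)) = Add(Mul(I, Pow(6731, Rational(1, 2))), -109760) = Add(-109760, Mul(I, Pow(6731, Rational(1, 2))))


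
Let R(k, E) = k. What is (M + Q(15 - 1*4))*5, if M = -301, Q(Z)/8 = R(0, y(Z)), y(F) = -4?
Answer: -1505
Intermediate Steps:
Q(Z) = 0 (Q(Z) = 8*0 = 0)
(M + Q(15 - 1*4))*5 = (-301 + 0)*5 = -301*5 = -1505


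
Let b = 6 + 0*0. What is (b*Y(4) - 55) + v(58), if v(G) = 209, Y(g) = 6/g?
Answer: 163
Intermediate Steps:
b = 6 (b = 6 + 0 = 6)
(b*Y(4) - 55) + v(58) = (6*(6/4) - 55) + 209 = (6*(6*(¼)) - 55) + 209 = (6*(3/2) - 55) + 209 = (9 - 55) + 209 = -46 + 209 = 163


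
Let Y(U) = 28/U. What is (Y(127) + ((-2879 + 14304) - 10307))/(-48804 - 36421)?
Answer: -142014/10823575 ≈ -0.013121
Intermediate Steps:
(Y(127) + ((-2879 + 14304) - 10307))/(-48804 - 36421) = (28/127 + ((-2879 + 14304) - 10307))/(-48804 - 36421) = (28*(1/127) + (11425 - 10307))/(-85225) = (28/127 + 1118)*(-1/85225) = (142014/127)*(-1/85225) = -142014/10823575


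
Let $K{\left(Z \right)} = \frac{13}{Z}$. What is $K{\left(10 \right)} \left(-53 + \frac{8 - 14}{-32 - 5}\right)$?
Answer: $- \frac{5083}{74} \approx -68.689$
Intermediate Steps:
$K{\left(10 \right)} \left(-53 + \frac{8 - 14}{-32 - 5}\right) = \frac{13}{10} \left(-53 + \frac{8 - 14}{-32 - 5}\right) = 13 \cdot \frac{1}{10} \left(-53 - \frac{6}{-37}\right) = \frac{13 \left(-53 - - \frac{6}{37}\right)}{10} = \frac{13 \left(-53 + \frac{6}{37}\right)}{10} = \frac{13}{10} \left(- \frac{1955}{37}\right) = - \frac{5083}{74}$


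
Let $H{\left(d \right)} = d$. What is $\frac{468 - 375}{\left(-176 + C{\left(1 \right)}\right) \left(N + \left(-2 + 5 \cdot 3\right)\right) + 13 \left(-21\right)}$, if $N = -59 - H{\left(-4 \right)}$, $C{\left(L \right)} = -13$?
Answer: $\frac{31}{2555} \approx 0.012133$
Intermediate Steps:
$N = -55$ ($N = -59 - -4 = -59 + 4 = -55$)
$\frac{468 - 375}{\left(-176 + C{\left(1 \right)}\right) \left(N + \left(-2 + 5 \cdot 3\right)\right) + 13 \left(-21\right)} = \frac{468 - 375}{\left(-176 - 13\right) \left(-55 + \left(-2 + 5 \cdot 3\right)\right) + 13 \left(-21\right)} = \frac{93}{- 189 \left(-55 + \left(-2 + 15\right)\right) - 273} = \frac{93}{- 189 \left(-55 + 13\right) - 273} = \frac{93}{\left(-189\right) \left(-42\right) - 273} = \frac{93}{7938 - 273} = \frac{93}{7665} = 93 \cdot \frac{1}{7665} = \frac{31}{2555}$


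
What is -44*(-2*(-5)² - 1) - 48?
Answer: 2196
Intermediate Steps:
-44*(-2*(-5)² - 1) - 48 = -44*(-2*25 - 1) - 48 = -44*(-50 - 1) - 48 = -44*(-51) - 48 = 2244 - 48 = 2196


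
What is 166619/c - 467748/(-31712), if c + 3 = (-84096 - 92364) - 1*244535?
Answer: 23954643847/1668836072 ≈ 14.354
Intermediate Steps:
c = -420998 (c = -3 + ((-84096 - 92364) - 1*244535) = -3 + (-176460 - 244535) = -3 - 420995 = -420998)
166619/c - 467748/(-31712) = 166619/(-420998) - 467748/(-31712) = 166619*(-1/420998) - 467748*(-1/31712) = -166619/420998 + 116937/7928 = 23954643847/1668836072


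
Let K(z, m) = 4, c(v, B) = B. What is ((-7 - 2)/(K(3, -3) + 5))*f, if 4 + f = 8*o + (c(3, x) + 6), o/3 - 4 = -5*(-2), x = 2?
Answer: -340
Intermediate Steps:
o = 42 (o = 12 + 3*(-5*(-2)) = 12 + 3*10 = 12 + 30 = 42)
f = 340 (f = -4 + (8*42 + (2 + 6)) = -4 + (336 + 8) = -4 + 344 = 340)
((-7 - 2)/(K(3, -3) + 5))*f = ((-7 - 2)/(4 + 5))*340 = -9/9*340 = -9*1/9*340 = -1*340 = -340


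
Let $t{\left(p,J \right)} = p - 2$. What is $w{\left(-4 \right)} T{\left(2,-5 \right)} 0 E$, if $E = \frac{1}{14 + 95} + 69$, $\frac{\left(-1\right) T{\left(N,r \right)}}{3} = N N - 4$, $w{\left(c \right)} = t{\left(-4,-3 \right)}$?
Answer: $0$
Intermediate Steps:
$t{\left(p,J \right)} = -2 + p$
$w{\left(c \right)} = -6$ ($w{\left(c \right)} = -2 - 4 = -6$)
$T{\left(N,r \right)} = 12 - 3 N^{2}$ ($T{\left(N,r \right)} = - 3 \left(N N - 4\right) = - 3 \left(N^{2} - 4\right) = - 3 \left(-4 + N^{2}\right) = 12 - 3 N^{2}$)
$E = \frac{7522}{109}$ ($E = \frac{1}{109} + 69 = \frac{7522}{109} \approx 69.009$)
$w{\left(-4 \right)} T{\left(2,-5 \right)} 0 E = - 6 \left(12 - 3 \cdot 2^{2}\right) 0 \cdot \frac{7522}{109} = - 6 \left(12 - 12\right) 0 \cdot \frac{7522}{109} = \left(-6\right) 0 \cdot 0 \cdot \frac{7522}{109} = 0 \cdot 0 \cdot \frac{7522}{109} = 0 \cdot \frac{7522}{109} = 0$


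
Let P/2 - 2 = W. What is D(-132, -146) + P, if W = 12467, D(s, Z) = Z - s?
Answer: 24924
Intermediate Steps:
P = 24938 (P = 4 + 2*12467 = 4 + 24934 = 24938)
D(-132, -146) + P = (-146 - 1*(-132)) + 24938 = (-146 + 132) + 24938 = -14 + 24938 = 24924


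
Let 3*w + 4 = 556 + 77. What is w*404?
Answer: 254116/3 ≈ 84705.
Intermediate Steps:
w = 629/3 (w = -4/3 + (556 + 77)/3 = -4/3 + (⅓)*633 = -4/3 + 211 = 629/3 ≈ 209.67)
w*404 = (629/3)*404 = 254116/3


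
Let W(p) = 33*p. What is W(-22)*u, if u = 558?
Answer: -405108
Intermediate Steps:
W(-22)*u = (33*(-22))*558 = -726*558 = -405108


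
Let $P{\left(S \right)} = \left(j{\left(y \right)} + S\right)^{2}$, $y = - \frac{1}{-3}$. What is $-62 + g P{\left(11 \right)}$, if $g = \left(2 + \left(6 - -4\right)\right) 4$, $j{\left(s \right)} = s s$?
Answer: $\frac{158326}{27} \approx 5863.9$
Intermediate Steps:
$y = \frac{1}{3}$ ($y = \left(-1\right) \left(- \frac{1}{3}\right) = \frac{1}{3} \approx 0.33333$)
$j{\left(s \right)} = s^{2}$
$P{\left(S \right)} = \left(\frac{1}{9} + S\right)^{2}$ ($P{\left(S \right)} = \left(\left(\frac{1}{3}\right)^{2} + S\right)^{2} = \left(\frac{1}{9} + S\right)^{2}$)
$g = 48$ ($g = \left(2 + \left(6 + 4\right)\right) 4 = \left(2 + 10\right) 4 = 12 \cdot 4 = 48$)
$-62 + g P{\left(11 \right)} = -62 + 48 \frac{\left(1 + 9 \cdot 11\right)^{2}}{81} = -62 + 48 \frac{\left(1 + 99\right)^{2}}{81} = -62 + 48 \frac{100^{2}}{81} = -62 + 48 \cdot \frac{1}{81} \cdot 10000 = -62 + 48 \cdot \frac{10000}{81} = -62 + \frac{160000}{27} = \frac{158326}{27}$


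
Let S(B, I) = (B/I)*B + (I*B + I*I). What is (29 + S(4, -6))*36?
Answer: 1380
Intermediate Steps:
S(B, I) = I**2 + B*I + B**2/I (S(B, I) = B**2/I + (B*I + I**2) = B**2/I + (I**2 + B*I) = I**2 + B*I + B**2/I)
(29 + S(4, -6))*36 = (29 + (4**2 + (-6)**2*(4 - 6))/(-6))*36 = (29 - (16 + 36*(-2))/6)*36 = (29 - (16 - 72)/6)*36 = (29 - 1/6*(-56))*36 = (29 + 28/3)*36 = (115/3)*36 = 1380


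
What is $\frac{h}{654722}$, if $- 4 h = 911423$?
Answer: $- \frac{911423}{2618888} \approx -0.34802$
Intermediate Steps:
$h = - \frac{911423}{4}$ ($h = \left(- \frac{1}{4}\right) 911423 = - \frac{911423}{4} \approx -2.2786 \cdot 10^{5}$)
$\frac{h}{654722} = - \frac{911423}{4 \cdot 654722} = \left(- \frac{911423}{4}\right) \frac{1}{654722} = - \frac{911423}{2618888}$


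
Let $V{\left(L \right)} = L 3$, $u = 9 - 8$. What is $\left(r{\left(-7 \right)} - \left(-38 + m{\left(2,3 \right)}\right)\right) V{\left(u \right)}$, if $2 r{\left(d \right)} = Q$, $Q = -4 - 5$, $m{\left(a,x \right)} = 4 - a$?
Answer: $\frac{189}{2} \approx 94.5$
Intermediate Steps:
$Q = -9$
$u = 1$
$r{\left(d \right)} = - \frac{9}{2}$ ($r{\left(d \right)} = \frac{1}{2} \left(-9\right) = - \frac{9}{2}$)
$V{\left(L \right)} = 3 L$
$\left(r{\left(-7 \right)} - \left(-38 + m{\left(2,3 \right)}\right)\right) V{\left(u \right)} = \left(- \frac{9}{2} - \left(-38 + \left(4 - 2\right)\right)\right) 3 \cdot 1 = \left(- \frac{9}{2} - \left(-38 + \left(4 - 2\right)\right)\right) 3 = \left(- \frac{9}{2} - \left(-38 + 2\right)\right) 3 = \left(- \frac{9}{2} - -36\right) 3 = \left(- \frac{9}{2} + 36\right) 3 = \frac{63}{2} \cdot 3 = \frac{189}{2}$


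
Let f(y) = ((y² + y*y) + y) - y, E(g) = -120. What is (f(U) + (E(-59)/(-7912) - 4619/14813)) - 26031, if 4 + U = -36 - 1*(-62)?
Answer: -367178724587/14650057 ≈ -25063.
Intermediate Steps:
U = 22 (U = -4 + (-36 - 1*(-62)) = -4 + (-36 + 62) = -4 + 26 = 22)
f(y) = 2*y² (f(y) = ((y² + y²) + y) - y = (2*y² + y) - y = (y + 2*y²) - y = 2*y²)
(f(U) + (E(-59)/(-7912) - 4619/14813)) - 26031 = (2*22² + (-120/(-7912) - 4619/14813)) - 26031 = (2*484 + (-120*(-1/7912) - 4619*1/14813)) - 26031 = (968 + (15/989 - 4619/14813)) - 26031 = (968 - 4345996/14650057) - 26031 = 14176909180/14650057 - 26031 = -367178724587/14650057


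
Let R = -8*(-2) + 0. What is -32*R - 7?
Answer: -519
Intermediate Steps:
R = 16 (R = 16 + 0 = 16)
-32*R - 7 = -32*16 - 7 = -512 - 7 = -519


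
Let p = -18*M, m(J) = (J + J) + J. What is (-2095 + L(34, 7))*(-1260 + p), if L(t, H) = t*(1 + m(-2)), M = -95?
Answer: -1019250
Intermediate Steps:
m(J) = 3*J (m(J) = 2*J + J = 3*J)
L(t, H) = -5*t (L(t, H) = t*(1 + 3*(-2)) = t*(1 - 6) = t*(-5) = -5*t)
p = 1710 (p = -18*(-95) = 1710)
(-2095 + L(34, 7))*(-1260 + p) = (-2095 - 5*34)*(-1260 + 1710) = (-2095 - 170)*450 = -2265*450 = -1019250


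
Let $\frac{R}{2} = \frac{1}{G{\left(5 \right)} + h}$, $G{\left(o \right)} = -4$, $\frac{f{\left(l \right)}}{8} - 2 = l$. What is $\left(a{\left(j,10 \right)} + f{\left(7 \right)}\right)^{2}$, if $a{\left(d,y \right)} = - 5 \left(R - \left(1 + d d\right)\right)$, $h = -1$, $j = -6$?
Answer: $67081$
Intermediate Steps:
$f{\left(l \right)} = 16 + 8 l$
$R = - \frac{2}{5}$ ($R = \frac{2}{-4 - 1} = \frac{2}{-5} = 2 \left(- \frac{1}{5}\right) = - \frac{2}{5} \approx -0.4$)
$a{\left(d,y \right)} = 7 + 5 d^{2}$ ($a{\left(d,y \right)} = - 5 \left(- \frac{2}{5} - \left(1 + d d\right)\right) = - 5 \left(- \frac{2}{5} - \left(1 + d^{2}\right)\right) = - 5 \left(- \frac{7}{5} - d^{2}\right) = 7 + 5 d^{2}$)
$\left(a{\left(j,10 \right)} + f{\left(7 \right)}\right)^{2} = \left(\left(7 + 5 \left(-6\right)^{2}\right) + \left(16 + 8 \cdot 7\right)\right)^{2} = \left(\left(7 + 5 \cdot 36\right) + \left(16 + 56\right)\right)^{2} = \left(\left(7 + 180\right) + 72\right)^{2} = \left(187 + 72\right)^{2} = 259^{2} = 67081$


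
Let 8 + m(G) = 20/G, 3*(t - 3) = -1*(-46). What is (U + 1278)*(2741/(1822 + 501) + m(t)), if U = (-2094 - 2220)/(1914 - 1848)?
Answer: -1952789583/281083 ≈ -6947.4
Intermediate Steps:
t = 55/3 (t = 3 + (-1*(-46))/3 = 3 + (1/3)*46 = 3 + 46/3 = 55/3 ≈ 18.333)
m(G) = -8 + 20/G
U = -719/11 (U = -4314/66 = -4314*1/66 = -719/11 ≈ -65.364)
(U + 1278)*(2741/(1822 + 501) + m(t)) = (-719/11 + 1278)*(2741/(1822 + 501) + (-8 + 20/(55/3))) = 13339*(2741/2323 + (-8 + 20*(3/55)))/11 = 13339*(2741*(1/2323) + (-8 + 12/11))/11 = 13339*(2741/2323 - 76/11)/11 = (13339/11)*(-146397/25553) = -1952789583/281083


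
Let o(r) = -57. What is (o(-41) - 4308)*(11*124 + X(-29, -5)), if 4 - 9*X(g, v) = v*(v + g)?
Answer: -5873350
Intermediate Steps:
X(g, v) = 4/9 - v*(g + v)/9 (X(g, v) = 4/9 - v*(v + g)/9 = 4/9 - v*(g + v)/9)
(o(-41) - 4308)*(11*124 + X(-29, -5)) = (-57 - 4308)*(11*124 + (4/9 - ⅑*(-5)² - ⅑*(-29)*(-5))) = -4365*(1364 + (4/9 - ⅑*25 - 145/9)) = -4365*(1364 + (4/9 - 25/9 - 145/9)) = -4365*(1364 - 166/9) = -4365*12110/9 = -5873350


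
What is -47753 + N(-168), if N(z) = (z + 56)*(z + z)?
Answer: -10121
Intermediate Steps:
N(z) = 2*z*(56 + z) (N(z) = (56 + z)*(2*z) = 2*z*(56 + z))
-47753 + N(-168) = -47753 + 2*(-168)*(56 - 168) = -47753 + 2*(-168)*(-112) = -47753 + 37632 = -10121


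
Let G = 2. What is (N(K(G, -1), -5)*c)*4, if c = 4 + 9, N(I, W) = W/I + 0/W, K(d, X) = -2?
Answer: 130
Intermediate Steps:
N(I, W) = W/I (N(I, W) = W/I + 0 = W/I)
c = 13
(N(K(G, -1), -5)*c)*4 = (-5/(-2)*13)*4 = (-5*(-1/2)*13)*4 = ((5/2)*13)*4 = (65/2)*4 = 130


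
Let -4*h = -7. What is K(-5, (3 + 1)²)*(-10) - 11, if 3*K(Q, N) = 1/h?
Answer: -271/21 ≈ -12.905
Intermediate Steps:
h = 7/4 (h = -¼*(-7) = 7/4 ≈ 1.7500)
K(Q, N) = 4/21 (K(Q, N) = 1/(3*(7/4)) = (⅓)*(4/7) = 4/21)
K(-5, (3 + 1)²)*(-10) - 11 = (4/21)*(-10) - 11 = -40/21 - 11 = -271/21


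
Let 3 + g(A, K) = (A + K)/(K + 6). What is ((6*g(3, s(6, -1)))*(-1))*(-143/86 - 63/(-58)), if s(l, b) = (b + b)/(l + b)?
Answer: -153147/17458 ≈ -8.7723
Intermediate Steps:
s(l, b) = 2*b/(b + l) (s(l, b) = (2*b)/(b + l) = 2*b/(b + l))
g(A, K) = -3 + (A + K)/(6 + K) (g(A, K) = -3 + (A + K)/(K + 6) = -3 + (A + K)/(6 + K))
((6*g(3, s(6, -1)))*(-1))*(-143/86 - 63/(-58)) = ((6*((-18 + 3 - 4*(-1)/(-1 + 6))/(6 + 2*(-1)/(-1 + 6))))*(-1))*(-143/86 - 63/(-58)) = ((6*((-18 + 3 - 4*(-1)/5)/(6 + 2*(-1)/5)))*(-1))*(-143*1/86 - 63*(-1/58)) = ((6*((-18 + 3 - 4*(-1)/5)/(6 + 2*(-1)*(1/5))))*(-1))*(-143/86 + 63/58) = ((6*((-18 + 3 - 2*(-2/5))/(6 - 2/5)))*(-1))*(-719/1247) = ((6*((-18 + 3 + 4/5)/(28/5)))*(-1))*(-719/1247) = ((6*((5/28)*(-71/5)))*(-1))*(-719/1247) = ((6*(-71/28))*(-1))*(-719/1247) = -213/14*(-1)*(-719/1247) = (213/14)*(-719/1247) = -153147/17458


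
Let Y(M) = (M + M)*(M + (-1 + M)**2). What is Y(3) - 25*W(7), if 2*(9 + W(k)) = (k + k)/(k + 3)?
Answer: 499/2 ≈ 249.50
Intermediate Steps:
Y(M) = 2*M*(M + (-1 + M)**2) (Y(M) = (2*M)*(M + (-1 + M)**2) = 2*M*(M + (-1 + M)**2))
W(k) = -9 + k/(3 + k) (W(k) = -9 + ((k + k)/(k + 3))/2 = -9 + ((2*k)/(3 + k))/2 = -9 + (2*k/(3 + k))/2 = -9 + k/(3 + k))
Y(3) - 25*W(7) = 2*3*(3 + (-1 + 3)**2) - 25*(-27 - 8*7)/(3 + 7) = 2*3*(3 + 2**2) - 25*(-27 - 56)/10 = 2*3*(3 + 4) - 5*(-83)/2 = 2*3*7 - 25*(-83/10) = 42 + 415/2 = 499/2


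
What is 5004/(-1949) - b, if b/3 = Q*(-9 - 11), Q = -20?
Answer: -2343804/1949 ≈ -1202.6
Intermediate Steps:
b = 1200 (b = 3*(-20*(-9 - 11)) = 3*(-20*(-20)) = 3*400 = 1200)
5004/(-1949) - b = 5004/(-1949) - 1*1200 = 5004*(-1/1949) - 1200 = -5004/1949 - 1200 = -2343804/1949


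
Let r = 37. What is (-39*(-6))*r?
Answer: 8658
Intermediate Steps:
(-39*(-6))*r = -39*(-6)*37 = 234*37 = 8658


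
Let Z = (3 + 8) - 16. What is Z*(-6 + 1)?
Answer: 25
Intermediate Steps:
Z = -5 (Z = 11 - 16 = -5)
Z*(-6 + 1) = -5*(-6 + 1) = -5*(-5) = 25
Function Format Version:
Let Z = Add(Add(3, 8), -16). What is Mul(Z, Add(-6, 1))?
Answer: 25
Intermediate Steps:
Z = -5 (Z = Add(11, -16) = -5)
Mul(Z, Add(-6, 1)) = Mul(-5, Add(-6, 1)) = Mul(-5, -5) = 25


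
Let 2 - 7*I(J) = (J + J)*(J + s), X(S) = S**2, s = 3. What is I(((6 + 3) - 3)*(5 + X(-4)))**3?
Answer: -34347141010216/343 ≈ -1.0014e+11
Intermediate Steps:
I(J) = 2/7 - 2*J*(3 + J)/7 (I(J) = 2/7 - (J + J)*(J + 3)/7 = 2/7 - 2*J*(3 + J)/7)
I(((6 + 3) - 3)*(5 + X(-4)))**3 = (2/7 - 6*((6 + 3) - 3)*(5 + (-4)**2)/7 - 2*(5 + (-4)**2)**2*((6 + 3) - 3)**2/7)**3 = (2/7 - 6*(9 - 3)*(5 + 16)/7 - 2*(5 + 16)**2*(9 - 3)**2/7)**3 = (2/7 - 36*21/7 - 2*(6*21)**2/7)**3 = (2/7 - 6/7*126 - 2/7*126**2)**3 = (2/7 - 108 - 2/7*15876)**3 = (2/7 - 108 - 4536)**3 = (-32506/7)**3 = -34347141010216/343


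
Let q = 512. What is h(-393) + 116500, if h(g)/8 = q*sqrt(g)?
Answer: 116500 + 4096*I*sqrt(393) ≈ 1.165e+5 + 81200.0*I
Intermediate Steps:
h(g) = 4096*sqrt(g) (h(g) = 8*(512*sqrt(g)) = 4096*sqrt(g))
h(-393) + 116500 = 4096*sqrt(-393) + 116500 = 4096*(I*sqrt(393)) + 116500 = 4096*I*sqrt(393) + 116500 = 116500 + 4096*I*sqrt(393)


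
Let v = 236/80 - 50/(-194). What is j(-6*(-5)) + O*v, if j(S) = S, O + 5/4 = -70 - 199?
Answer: -6494263/7760 ≈ -836.89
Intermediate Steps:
v = 6223/1940 (v = 236*(1/80) - 50*(-1/194) = 59/20 + 25/97 = 6223/1940 ≈ 3.2077)
O = -1081/4 (O = -5/4 + (-70 - 199) = -5/4 - 269 = -1081/4 ≈ -270.25)
j(-6*(-5)) + O*v = -6*(-5) - 1081/4*6223/1940 = 30 - 6727063/7760 = -6494263/7760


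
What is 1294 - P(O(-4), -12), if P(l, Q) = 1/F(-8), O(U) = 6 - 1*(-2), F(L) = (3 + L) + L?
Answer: 16823/13 ≈ 1294.1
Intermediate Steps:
F(L) = 3 + 2*L
O(U) = 8 (O(U) = 6 + 2 = 8)
P(l, Q) = -1/13 (P(l, Q) = 1/(3 + 2*(-8)) = 1/(3 - 16) = 1/(-13) = -1/13)
1294 - P(O(-4), -12) = 1294 - 1*(-1/13) = 1294 + 1/13 = 16823/13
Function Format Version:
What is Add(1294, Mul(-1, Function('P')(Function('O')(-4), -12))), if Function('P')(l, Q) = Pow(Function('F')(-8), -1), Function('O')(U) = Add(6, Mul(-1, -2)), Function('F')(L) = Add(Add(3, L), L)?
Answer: Rational(16823, 13) ≈ 1294.1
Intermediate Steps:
Function('F')(L) = Add(3, Mul(2, L))
Function('O')(U) = 8 (Function('O')(U) = Add(6, 2) = 8)
Function('P')(l, Q) = Rational(-1, 13) (Function('P')(l, Q) = Pow(Add(3, Mul(2, -8)), -1) = Pow(Add(3, -16), -1) = Pow(-13, -1) = Rational(-1, 13))
Add(1294, Mul(-1, Function('P')(Function('O')(-4), -12))) = Add(1294, Mul(-1, Rational(-1, 13))) = Add(1294, Rational(1, 13)) = Rational(16823, 13)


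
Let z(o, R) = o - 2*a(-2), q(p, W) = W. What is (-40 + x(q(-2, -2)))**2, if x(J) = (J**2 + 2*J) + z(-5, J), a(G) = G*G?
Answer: 2809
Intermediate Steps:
a(G) = G**2
z(o, R) = -8 + o (z(o, R) = o - 2*(-2)**2 = o - 2*4 = o - 8 = -8 + o)
x(J) = -13 + J**2 + 2*J (x(J) = (J**2 + 2*J) + (-8 - 5) = (J**2 + 2*J) - 13 = -13 + J**2 + 2*J)
(-40 + x(q(-2, -2)))**2 = (-40 + (-13 + (-2)**2 + 2*(-2)))**2 = (-40 + (-13 + 4 - 4))**2 = (-40 - 13)**2 = (-53)**2 = 2809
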